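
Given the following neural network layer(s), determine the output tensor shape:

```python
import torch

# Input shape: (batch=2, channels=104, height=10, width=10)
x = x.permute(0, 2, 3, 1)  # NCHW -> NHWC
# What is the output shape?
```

Input: (2, 104, 10, 10) -> Output: (2, 10, 10, 104)

Answer: (2, 10, 10, 104)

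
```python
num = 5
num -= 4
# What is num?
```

Trace:
`num = 5` → num = 5
`num -= 4` → num = 1
So num = 1

Answer: 1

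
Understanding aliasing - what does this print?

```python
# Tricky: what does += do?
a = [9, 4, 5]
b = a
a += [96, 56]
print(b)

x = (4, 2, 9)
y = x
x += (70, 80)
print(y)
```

Key concept: += behavior differs for mutable vs immutable.
Step by step:
`a = [9, 4, 5]` → a = [9, 4, 5]
`b = a` → b = [9, 4, 5] (same object as a)
`a += [96, 56]` → a = [9, 4, 5, 96, 56] (same object as b); b = [9, 4, 5, 96, 56] (same object as a)
`print(b)` → prints [9, 4, 5, 96, 56]
`x = (4, 2, 9)` → x = (4, 2, 9)
`y = x` → y = (4, 2, 9)
`x += (70, 80)` → x = (4, 2, 9, 70, 80)
`print(y)` → prints (4, 2, 9)

Answer:
[9, 4, 5, 96, 56]
(4, 2, 9)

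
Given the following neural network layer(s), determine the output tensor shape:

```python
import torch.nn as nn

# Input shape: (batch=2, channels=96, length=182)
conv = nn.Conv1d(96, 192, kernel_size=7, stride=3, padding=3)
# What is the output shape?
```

Input: (2, 96, 182) -> Output: (2, 192, 61)

Answer: (2, 192, 61)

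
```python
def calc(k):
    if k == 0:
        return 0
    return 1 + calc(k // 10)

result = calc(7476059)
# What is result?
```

Count of digits of 7476059: 7

Answer: 7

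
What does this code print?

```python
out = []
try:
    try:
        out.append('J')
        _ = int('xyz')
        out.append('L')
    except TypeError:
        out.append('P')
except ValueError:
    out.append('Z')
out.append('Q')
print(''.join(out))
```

Execution trace: 'J' (try body) → 'Z' (outer except ValueError) → 'Q' (after the try/except). Output: JZQ

Answer: JZQ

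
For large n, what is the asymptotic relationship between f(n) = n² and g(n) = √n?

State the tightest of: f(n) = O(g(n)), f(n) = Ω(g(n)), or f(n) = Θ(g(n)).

n² vs √n: f(n) = Ω(g(n)) but not O(g(n)) — n² grows strictly faster than √n.

Answer: f(n) = Ω(g(n)) but not O(g(n)) — n² grows strictly faster than √n.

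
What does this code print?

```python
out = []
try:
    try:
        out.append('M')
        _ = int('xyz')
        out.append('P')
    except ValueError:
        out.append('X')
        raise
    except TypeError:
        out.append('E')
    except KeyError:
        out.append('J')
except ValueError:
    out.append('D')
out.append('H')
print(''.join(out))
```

Execution trace: 'M' (inner try body) → 'X' (inner except ValueError) → 'D' (outer except ValueError) → 'H' (after the try/except). Output: MXDH

Answer: MXDH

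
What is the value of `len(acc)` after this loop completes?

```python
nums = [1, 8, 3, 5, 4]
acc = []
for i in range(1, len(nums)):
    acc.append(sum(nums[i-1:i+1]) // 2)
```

Number of 2-element averages
`acc` takes the values: [] → [4] → [4, 5] → [4, 5, 4] → [4, 5, 4, 4]
So `len(acc)` = 4

Answer: 4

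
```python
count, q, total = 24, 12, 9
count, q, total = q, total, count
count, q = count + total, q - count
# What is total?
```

Trace:
`count, q, total = 24, 12, 9` → count = 24; q = 12; total = 9
`count, q, total = q, total, count` → count = 12; q = 9; total = 24
`count, q = count + total, q - count` → count = 36; q = -3
So total = 24

Answer: 24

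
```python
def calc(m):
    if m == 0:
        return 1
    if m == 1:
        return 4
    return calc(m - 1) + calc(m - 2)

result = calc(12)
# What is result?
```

Build up from base cases: calc(0)=1, calc(1)=4, calc(2)=5, calc(3)=9, calc(4)=14, calc(5)=23, calc(6)=37, ..., calc(12)=665

Answer: 665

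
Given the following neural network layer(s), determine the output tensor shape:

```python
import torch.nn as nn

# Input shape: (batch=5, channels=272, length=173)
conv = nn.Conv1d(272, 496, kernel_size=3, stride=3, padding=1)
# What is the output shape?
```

Input: (5, 272, 173) -> Output: (5, 496, 58)

Answer: (5, 496, 58)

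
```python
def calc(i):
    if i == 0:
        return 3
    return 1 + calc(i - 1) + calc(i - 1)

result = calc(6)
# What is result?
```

calc(i) = 1 + 2·calc(i-1), calc(0)=3. Closed form: (3+1)·2^6 - 1 = 255.

Answer: 255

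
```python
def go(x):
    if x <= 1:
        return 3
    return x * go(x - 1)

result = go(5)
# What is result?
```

go(5) = 5 * 4 * 3 * 2 * 3 = 360

Answer: 360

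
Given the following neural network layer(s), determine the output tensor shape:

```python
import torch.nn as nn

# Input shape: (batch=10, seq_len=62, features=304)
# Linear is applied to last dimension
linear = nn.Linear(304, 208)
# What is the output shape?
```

Input: (10, 62, 304) -> Output: (10, 62, 208)

Answer: (10, 62, 208)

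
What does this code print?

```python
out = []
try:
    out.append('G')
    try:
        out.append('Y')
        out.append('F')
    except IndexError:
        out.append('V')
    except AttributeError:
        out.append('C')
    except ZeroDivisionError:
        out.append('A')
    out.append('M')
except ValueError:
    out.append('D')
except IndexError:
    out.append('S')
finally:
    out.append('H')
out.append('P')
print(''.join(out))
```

Execution trace: 'G' (try body) → 'Y' (inner try body) → 'F' (inner try body, no exception) → 'M' (try body, no exception) → 'H' (finally) → 'P' (after the try/except). Output: GYFMHP

Answer: GYFMHP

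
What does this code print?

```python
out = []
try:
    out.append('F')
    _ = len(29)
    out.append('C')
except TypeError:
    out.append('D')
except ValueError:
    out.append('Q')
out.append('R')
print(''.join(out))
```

Execution trace: 'F' (try body) → 'D' (except TypeError) → 'R' (after the try/except). Output: FDR

Answer: FDR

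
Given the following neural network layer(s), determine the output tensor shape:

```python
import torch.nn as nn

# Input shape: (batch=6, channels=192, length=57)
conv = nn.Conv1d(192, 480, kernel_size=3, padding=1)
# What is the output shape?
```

Input: (6, 192, 57) -> Output: (6, 480, 57)

Answer: (6, 480, 57)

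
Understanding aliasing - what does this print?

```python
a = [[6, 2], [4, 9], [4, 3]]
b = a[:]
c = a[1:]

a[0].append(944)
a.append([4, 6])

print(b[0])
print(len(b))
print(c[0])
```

Key concept: slice with nested mutation.
Step by step:
`a = [[6, 2], [4, 9], [4, 3]]` → a = [[6, 2], [4, 9], [4, 3]]
`b = a[:]` → b = [[6, 2], [4, 9], [4, 3]]
`c = a[1:]` → c = [[4, 9], [4, 3]]
`a[0].append(944)` → a = [[6, 2, 944], [4, 9], [4, 3]]; b = [[6, 2, 944], [4, 9], [4, 3]]
`a.append([4, 6])` → a = [[6, 2, 944], [4, 9], [4, 3], [4, 6]]
`print(b[0])` → prints [6, 2, 944]
`print(len(b))` → prints 3
`print(c[0])` → prints [4, 9]

Answer:
[6, 2, 944]
3
[4, 9]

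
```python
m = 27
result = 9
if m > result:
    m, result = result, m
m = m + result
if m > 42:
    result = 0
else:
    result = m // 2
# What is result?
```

Trace:
`m = 27` → m = 27
`result = 9` → result = 9
`if m > result: ...` → m > result is True → m = 9; result = 27
`m = m + result` → m = 36
`if m > 42: ...` → m > 42 is False, take else branch → result = 18
So result = 18

Answer: 18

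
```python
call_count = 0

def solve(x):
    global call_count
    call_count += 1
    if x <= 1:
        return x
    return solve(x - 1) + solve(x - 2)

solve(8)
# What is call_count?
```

Calls(x) = 1 + Calls(x-1) + Calls(x-2); Calls(0)=Calls(1)=1. For x=8 this gives 67.

Answer: 67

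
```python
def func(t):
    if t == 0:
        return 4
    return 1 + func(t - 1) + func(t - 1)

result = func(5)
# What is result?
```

func(t) = 1 + 2·func(t-1), func(0)=4. Closed form: (4+1)·2^5 - 1 = 159.

Answer: 159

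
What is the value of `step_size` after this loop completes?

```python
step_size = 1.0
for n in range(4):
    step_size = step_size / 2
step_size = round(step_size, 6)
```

Halving LR 4 times: 1 / 2^4
`step_size` takes the values: 1.0 → 0.5 → 0.25 → 0.125 → 0.0625

Answer: 0.0625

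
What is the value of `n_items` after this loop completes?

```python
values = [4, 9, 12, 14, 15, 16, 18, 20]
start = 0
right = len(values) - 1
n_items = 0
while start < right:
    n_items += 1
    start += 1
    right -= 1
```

Iterations until pointers meet (list length 8)
`n_items` takes the values: 0 → 1 → 2 → 3 → 4

Answer: 4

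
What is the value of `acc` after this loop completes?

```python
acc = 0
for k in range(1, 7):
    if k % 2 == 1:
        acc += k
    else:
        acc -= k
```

Add odd, subtract even
`acc` takes the values: 0 → 1 → -1 → 2 → -2 → 3 → -3

Answer: -3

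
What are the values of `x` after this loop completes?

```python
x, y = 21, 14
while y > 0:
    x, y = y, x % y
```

GCD of 21 and 14
`x` takes the values: 21 → 14 → 7

Answer: 7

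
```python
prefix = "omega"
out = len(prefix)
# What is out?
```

Trace:
`prefix = "omega"` → prefix = 'omega'
`out = len(prefix)` → out = 5
So out = 5

Answer: 5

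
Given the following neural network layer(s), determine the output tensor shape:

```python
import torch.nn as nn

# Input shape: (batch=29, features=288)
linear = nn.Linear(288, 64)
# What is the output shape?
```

Input: (29, 288) -> Output: (29, 64)

Answer: (29, 64)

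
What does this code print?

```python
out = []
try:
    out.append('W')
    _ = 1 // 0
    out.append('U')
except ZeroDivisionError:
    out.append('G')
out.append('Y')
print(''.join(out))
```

Execution trace: 'W' (try body) → 'G' (except ZeroDivisionError) → 'Y' (after the try/except). Output: WGY

Answer: WGY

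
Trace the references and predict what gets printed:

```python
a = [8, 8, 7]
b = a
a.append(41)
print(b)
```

Key concept: basic list aliasing.
Step by step:
`a = [8, 8, 7]` → a = [8, 8, 7]
`b = a` → b = [8, 8, 7] (same object as a)
`a.append(41)` → a = [8, 8, 7, 41] (same object as b); b = [8, 8, 7, 41] (same object as a)
`print(b)` → prints [8, 8, 7, 41]

Answer: [8, 8, 7, 41]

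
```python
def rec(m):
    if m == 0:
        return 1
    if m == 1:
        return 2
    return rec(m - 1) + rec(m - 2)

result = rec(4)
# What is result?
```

Build up from base cases: rec(0)=1, rec(1)=2, rec(2)=3, rec(3)=5, rec(4)=8

Answer: 8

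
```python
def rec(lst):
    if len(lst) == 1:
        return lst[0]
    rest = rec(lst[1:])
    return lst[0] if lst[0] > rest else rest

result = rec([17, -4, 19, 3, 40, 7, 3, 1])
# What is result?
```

Recursive max over [17, -4, 19, 3, 40, 7, 3, 1] = 40

Answer: 40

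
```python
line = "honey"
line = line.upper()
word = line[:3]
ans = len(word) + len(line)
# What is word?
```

Trace:
`line = "honey"` → line = 'honey'
`line = line.upper()` → line = 'HONEY'
`word = line[:3]` → word = 'HON'
`ans = len(word) + len(line)` → ans = 8
So word = 'HON'

Answer: 'HON'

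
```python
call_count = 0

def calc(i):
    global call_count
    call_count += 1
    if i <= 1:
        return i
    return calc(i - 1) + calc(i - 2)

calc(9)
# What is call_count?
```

Calls(i) = 1 + Calls(i-1) + Calls(i-2); Calls(0)=Calls(1)=1. For i=9 this gives 109.

Answer: 109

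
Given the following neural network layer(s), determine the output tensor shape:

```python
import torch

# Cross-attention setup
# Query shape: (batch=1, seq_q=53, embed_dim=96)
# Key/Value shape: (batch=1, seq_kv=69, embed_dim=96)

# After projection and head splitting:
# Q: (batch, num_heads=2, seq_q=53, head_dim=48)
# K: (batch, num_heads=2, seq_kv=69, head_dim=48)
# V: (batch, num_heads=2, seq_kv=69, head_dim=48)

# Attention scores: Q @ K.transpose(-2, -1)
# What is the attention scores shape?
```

Input: (1, 53, 96) -> Output: (1, 2, 53, 69)

Answer: (1, 2, 53, 69)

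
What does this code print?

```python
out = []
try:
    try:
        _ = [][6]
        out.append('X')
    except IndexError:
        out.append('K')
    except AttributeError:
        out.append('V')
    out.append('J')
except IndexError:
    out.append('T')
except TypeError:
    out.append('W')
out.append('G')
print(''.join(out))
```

Execution trace: 'K' (inner except IndexError) → 'J' (try body, no exception) → 'G' (after the try/except). Output: KJG

Answer: KJG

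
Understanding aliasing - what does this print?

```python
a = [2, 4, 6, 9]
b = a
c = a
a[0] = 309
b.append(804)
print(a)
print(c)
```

Key concept: multiple aliases.
Step by step:
`a = [2, 4, 6, 9]` → a = [2, 4, 6, 9]
`b = a` → b = [2, 4, 6, 9] (same object as a)
`c = a` → c = [2, 4, 6, 9] (same object as a, b)
`a[0] = 309` → a = [309, 4, 6, 9] (same object as b, c); b = [309, 4, 6, 9] (same object as a, c); c = [309, 4, 6, 9] (same object as a, b)
`b.append(804)` → a = [309, 4, 6, 9, 804] (same object as b, c); b = [309, 4, 6, 9, 804] (same object as a, c); c = [309, 4, 6, 9, 804] (same object as a, b)
`print(a)` → prints [309, 4, 6, 9, 804]
`print(c)` → prints [309, 4, 6, 9, 804]

Answer:
[309, 4, 6, 9, 804]
[309, 4, 6, 9, 804]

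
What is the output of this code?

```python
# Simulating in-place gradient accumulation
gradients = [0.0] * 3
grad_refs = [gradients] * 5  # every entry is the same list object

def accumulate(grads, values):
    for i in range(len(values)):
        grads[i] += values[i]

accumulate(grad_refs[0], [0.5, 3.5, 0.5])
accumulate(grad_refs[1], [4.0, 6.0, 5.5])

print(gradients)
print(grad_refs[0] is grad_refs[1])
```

Key concept: gradient accumulation aliasing.
Step by step:
`gradients = [0.0] * 3` → gradients = [0.0, 0.0, 0.0]
`grad_refs = [gradients] * 5` → grad_refs = [[0.0, 0.0, 0.0], [0.0, 0.0, 0.0], [0.0, 0.0, 0.0], [0.0, 0.0, 0.0], [0.0, 0.0, 0.0]]
`accumulate(grad_refs[0], [0.5, 3.5, 0.5])` → gradients = [0.5, 3.5, 0.5]; grad_refs = [[0.5, 3.5, 0.5], [0.5, 3.5, 0.5], [0.5, 3.5, 0.5], [0.5, 3.5, 0.5], [0.5, 3.5, 0.5]]
`accumulate(grad_refs[1], [4.0, 6.0, 5.5])` → gradients = [4.5, 9.5, 6.0]; grad_refs = [[4.5, 9.5, 6.0], [4.5, 9.5, 6.0], [4.5, 9.5, 6.0], [4.5, 9.5, 6.0], [4.5, 9.5, 6.0]]
`print(gradients)` → prints [4.5, 9.5, 6.0]
`print(grad_refs[0] is grad_refs[1])` → prints True

Answer:
[4.5, 9.5, 6.0]
True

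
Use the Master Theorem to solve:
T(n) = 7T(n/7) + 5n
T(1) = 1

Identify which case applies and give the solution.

a=7, b=7, f(n)=5n. log_7(7) = 1. Since c=1 = 1, Case 2 applies: T(n) = Θ(n^log_b(a) · log n) = O(n log n).

Answer: O(n log n) - Case 2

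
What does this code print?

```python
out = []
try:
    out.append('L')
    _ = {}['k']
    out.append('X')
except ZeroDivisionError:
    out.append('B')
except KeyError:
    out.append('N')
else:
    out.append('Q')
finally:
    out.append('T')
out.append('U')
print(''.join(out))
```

Execution trace: 'L' (try body) → 'N' (except KeyError) → 'T' (finally) → 'U' (after the try/except). Output: LNTU

Answer: LNTU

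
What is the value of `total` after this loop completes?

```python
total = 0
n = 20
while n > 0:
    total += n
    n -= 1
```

Sum 20 down to 1
`total` takes the values: 0 → 20 → 39 → 57 → 74 → 90 → 105 → 119 → 132 → 144 → 155 → 165 → 174 → 182 → 189 → 195 → 200 → 204 → 207 → 209 → 210

Answer: 210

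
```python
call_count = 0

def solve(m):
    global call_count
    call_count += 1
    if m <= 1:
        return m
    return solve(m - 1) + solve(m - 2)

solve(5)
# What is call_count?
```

Calls(m) = 1 + Calls(m-1) + Calls(m-2); Calls(0)=Calls(1)=1. For m=5 this gives 15.

Answer: 15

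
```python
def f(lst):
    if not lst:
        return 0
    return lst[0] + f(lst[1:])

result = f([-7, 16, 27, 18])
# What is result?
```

(-7) + 16 + 27 + 18 + 0 = 54

Answer: 54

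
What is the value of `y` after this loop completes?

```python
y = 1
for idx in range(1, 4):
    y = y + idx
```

Start at 1, add 1 through 3
`y` takes the values: 1 → 2 → 4 → 7

Answer: 7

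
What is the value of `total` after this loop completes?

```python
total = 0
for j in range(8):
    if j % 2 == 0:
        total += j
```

Sum of even numbers 0 to 7
`total` takes the values: 0 → 2 → 6 → 12

Answer: 12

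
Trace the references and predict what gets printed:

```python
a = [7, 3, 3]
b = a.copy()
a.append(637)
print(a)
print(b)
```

Key concept: list.copy() creates independent copy.
Step by step:
`a = [7, 3, 3]` → a = [7, 3, 3]
`b = a.copy()` → b = [7, 3, 3]
`a.append(637)` → a = [7, 3, 3, 637]
`print(a)` → prints [7, 3, 3, 637]
`print(b)` → prints [7, 3, 3]

Answer:
[7, 3, 3, 637]
[7, 3, 3]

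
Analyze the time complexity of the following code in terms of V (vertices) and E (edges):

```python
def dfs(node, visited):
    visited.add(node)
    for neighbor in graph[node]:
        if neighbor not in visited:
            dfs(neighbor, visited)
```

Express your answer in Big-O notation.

This is Depth-first search (recursive). Time complexity: O(V + E).

Answer: O(V + E)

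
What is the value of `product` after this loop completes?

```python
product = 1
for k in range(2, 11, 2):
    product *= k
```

Product of even numbers 2 to 10
`product` takes the values: 1 → 2 → 8 → 48 → 384 → 3840

Answer: 3840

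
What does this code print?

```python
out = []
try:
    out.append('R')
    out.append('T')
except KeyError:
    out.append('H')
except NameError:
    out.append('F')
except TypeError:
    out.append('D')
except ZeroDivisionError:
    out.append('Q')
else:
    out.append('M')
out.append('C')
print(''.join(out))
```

Execution trace: 'R' (try body) → 'T' (try body, no exception) → 'M' (else) → 'C' (after the try/except). Output: RTMC

Answer: RTMC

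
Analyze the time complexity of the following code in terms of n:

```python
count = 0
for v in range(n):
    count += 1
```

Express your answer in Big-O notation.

Each loop level contributes: n. Multiplying the contributions gives O(n).

Answer: O(n)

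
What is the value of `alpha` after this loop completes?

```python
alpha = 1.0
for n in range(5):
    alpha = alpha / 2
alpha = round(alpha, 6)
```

Halving LR 5 times: 1 / 2^5
`alpha` takes the values: 1.0 → 0.5 → 0.25 → 0.125 → 0.0625 → 0.03125

Answer: 0.03125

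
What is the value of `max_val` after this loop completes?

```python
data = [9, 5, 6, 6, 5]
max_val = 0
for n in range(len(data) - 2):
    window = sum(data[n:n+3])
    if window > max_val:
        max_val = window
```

Max sum of 3-element window in [9, 5, 6, 6, 5]
`max_val` takes the values: 0 → 20

Answer: 20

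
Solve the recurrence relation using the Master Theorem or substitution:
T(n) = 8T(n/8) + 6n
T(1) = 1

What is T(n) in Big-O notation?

By Master Theorem: a=8, b=8, f(n)=6n. Since log_8(8) = 1 and f(n) = Θ(n^1), Case 2 applies. T(n) = O(n log n).

Answer: O(n log n)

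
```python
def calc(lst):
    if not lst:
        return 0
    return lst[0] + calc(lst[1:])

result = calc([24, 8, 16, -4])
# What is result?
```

24 + 8 + 16 + (-4) + 0 = 44

Answer: 44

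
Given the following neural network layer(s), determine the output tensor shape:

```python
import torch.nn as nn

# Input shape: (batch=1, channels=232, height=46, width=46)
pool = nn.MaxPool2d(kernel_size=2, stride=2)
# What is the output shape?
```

Input: (1, 232, 46, 46) -> Output: (1, 232, 23, 23)

Answer: (1, 232, 23, 23)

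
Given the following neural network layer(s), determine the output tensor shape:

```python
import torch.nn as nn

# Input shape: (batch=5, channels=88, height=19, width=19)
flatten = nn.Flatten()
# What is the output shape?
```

Input: (5, 88, 19, 19) -> Output: (5, 31768)

Answer: (5, 31768)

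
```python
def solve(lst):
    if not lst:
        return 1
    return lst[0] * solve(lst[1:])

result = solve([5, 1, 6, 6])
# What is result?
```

Product over [5, 1, 6, 6] = 5 * 1 * 6 * 6 = 180

Answer: 180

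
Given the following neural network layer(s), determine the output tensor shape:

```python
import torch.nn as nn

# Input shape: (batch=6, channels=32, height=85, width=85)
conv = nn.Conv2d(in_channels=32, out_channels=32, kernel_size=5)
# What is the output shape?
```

Input: (6, 32, 85, 85) -> Output: (6, 32, 81, 81)

Answer: (6, 32, 81, 81)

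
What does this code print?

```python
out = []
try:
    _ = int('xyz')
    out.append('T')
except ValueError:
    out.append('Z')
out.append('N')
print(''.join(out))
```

Execution trace: 'Z' (except ValueError) → 'N' (after the try/except). Output: ZN

Answer: ZN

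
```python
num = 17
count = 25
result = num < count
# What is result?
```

Trace:
`num = 17` → num = 17
`count = 25` → count = 25
`result = num < count` → result = True
So result = True

Answer: True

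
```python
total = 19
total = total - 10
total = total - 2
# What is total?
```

Trace:
`total = 19` → total = 19
`total = total - 10` → total = 9
`total = total - 2` → total = 7
So total = 7

Answer: 7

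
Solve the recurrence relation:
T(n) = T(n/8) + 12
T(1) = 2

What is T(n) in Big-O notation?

Each step divides n by 8 and adds 12. After log_8(n) steps we reach T(1)=2. So T(n) = 12·log_8(n) + 2 = O(log n).

Answer: O(log n)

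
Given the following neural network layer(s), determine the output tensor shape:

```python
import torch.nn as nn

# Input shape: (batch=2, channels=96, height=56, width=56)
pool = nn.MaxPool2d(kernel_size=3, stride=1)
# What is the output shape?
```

Input: (2, 96, 56, 56) -> Output: (2, 96, 54, 54)

Answer: (2, 96, 54, 54)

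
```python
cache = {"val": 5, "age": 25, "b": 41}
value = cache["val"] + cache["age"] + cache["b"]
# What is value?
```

Trace:
`cache = {"val": 5, "age": 25, "b": 41}` → cache = {'val': 5, 'age': 25, 'b': 41}
`value = cache["val"] + cache["age"] + cache["b"]` → value = 71
So value = 71

Answer: 71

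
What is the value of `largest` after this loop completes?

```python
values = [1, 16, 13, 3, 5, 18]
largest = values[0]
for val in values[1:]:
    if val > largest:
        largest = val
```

Maximum of [1, 16, 13, 3, 5, 18]
`largest` takes the values: 1 → 16 → 18

Answer: 18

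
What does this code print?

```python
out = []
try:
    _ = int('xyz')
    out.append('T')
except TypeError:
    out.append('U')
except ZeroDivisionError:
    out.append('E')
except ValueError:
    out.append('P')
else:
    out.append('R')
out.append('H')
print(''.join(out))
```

Execution trace: 'P' (except ValueError) → 'H' (after the try/except). Output: PH

Answer: PH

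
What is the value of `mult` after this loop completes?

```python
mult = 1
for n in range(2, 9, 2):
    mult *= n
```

Product of even numbers 2 to 8
`mult` takes the values: 1 → 2 → 8 → 48 → 384

Answer: 384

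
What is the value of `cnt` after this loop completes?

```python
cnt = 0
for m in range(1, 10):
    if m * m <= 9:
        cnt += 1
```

Count numbers where m² ≤ 9
`cnt` takes the values: 0 → 1 → 2 → 3

Answer: 3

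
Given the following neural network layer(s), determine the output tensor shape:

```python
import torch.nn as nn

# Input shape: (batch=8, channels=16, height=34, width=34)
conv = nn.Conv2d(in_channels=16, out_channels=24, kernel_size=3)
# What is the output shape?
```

Input: (8, 16, 34, 34) -> Output: (8, 24, 32, 32)

Answer: (8, 24, 32, 32)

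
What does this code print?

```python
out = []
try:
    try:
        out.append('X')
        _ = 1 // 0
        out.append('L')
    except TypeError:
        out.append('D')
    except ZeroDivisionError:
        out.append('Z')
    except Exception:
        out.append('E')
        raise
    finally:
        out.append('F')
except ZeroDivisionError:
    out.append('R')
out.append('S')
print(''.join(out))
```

Execution trace: 'X' (inner try body) → 'Z' (inner except ZeroDivisionError) → 'F' (inner finally) → 'S' (after the try/except). Output: XZFS

Answer: XZFS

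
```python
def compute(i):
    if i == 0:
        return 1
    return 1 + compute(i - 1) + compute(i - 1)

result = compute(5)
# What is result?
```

compute(i) = 1 + 2·compute(i-1), compute(0)=1. Closed form: (1+1)·2^5 - 1 = 63.

Answer: 63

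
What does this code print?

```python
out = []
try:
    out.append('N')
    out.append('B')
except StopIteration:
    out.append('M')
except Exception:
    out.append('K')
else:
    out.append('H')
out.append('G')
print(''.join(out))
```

Execution trace: 'N' (try body) → 'B' (try body, no exception) → 'H' (else) → 'G' (after the try/except). Output: NBHG

Answer: NBHG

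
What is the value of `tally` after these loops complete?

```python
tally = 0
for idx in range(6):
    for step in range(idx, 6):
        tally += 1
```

Upper triangle: 6 + 5 + ... + 1
`tally` takes the values: 0 → 1 → 2 → 3 → 4 → 5 → 6 → 7 → 8 → 9 → 10 → 11 → 12 → 13 → 14 → 15 → 16 → 17 → 18 → 19 → 20 → 21

Answer: 21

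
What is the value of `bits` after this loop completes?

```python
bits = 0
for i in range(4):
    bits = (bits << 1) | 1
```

Build 4 consecutive 1-bits: 0b1111
`bits` takes the values: 0 → 1 → 3 → 7 → 15

Answer: 15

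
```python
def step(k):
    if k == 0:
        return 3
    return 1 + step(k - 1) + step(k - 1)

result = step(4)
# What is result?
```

step(k) = 1 + 2·step(k-1), step(0)=3. Closed form: (3+1)·2^4 - 1 = 63.

Answer: 63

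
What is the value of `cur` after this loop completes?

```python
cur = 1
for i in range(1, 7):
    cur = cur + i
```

Start at 1, add 1 through 6
`cur` takes the values: 1 → 2 → 4 → 7 → 11 → 16 → 22

Answer: 22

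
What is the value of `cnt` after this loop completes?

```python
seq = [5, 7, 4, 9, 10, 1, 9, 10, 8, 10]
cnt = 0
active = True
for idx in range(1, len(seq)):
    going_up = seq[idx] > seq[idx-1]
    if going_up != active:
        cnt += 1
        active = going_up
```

Count direction changes in [5, 7, 4, 9, 10, 1, 9, 10, 8, 10]
`cnt` takes the values: 0 → 1 → 2 → 3 → 4 → 5 → 6

Answer: 6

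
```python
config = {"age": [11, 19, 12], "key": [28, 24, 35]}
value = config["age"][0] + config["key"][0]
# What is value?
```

Trace:
`config = {"age": [11, 19, 12], "key": [28, 24, 35]}` → config = {'age': [11, 19, 12], 'key': [28, 24, 35]}
`value = config["age"][0] + config["key"][0]` → value = 39
So value = 39

Answer: 39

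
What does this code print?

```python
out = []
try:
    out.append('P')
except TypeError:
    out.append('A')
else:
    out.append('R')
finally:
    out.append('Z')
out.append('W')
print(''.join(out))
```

Execution trace: 'P' (try body, no exception) → 'R' (else) → 'Z' (finally) → 'W' (after the try/except). Output: PRZW

Answer: PRZW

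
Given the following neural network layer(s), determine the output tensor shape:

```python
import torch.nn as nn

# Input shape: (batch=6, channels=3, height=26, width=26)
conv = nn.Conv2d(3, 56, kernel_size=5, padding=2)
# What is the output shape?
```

Input: (6, 3, 26, 26) -> Output: (6, 56, 26, 26)

Answer: (6, 56, 26, 26)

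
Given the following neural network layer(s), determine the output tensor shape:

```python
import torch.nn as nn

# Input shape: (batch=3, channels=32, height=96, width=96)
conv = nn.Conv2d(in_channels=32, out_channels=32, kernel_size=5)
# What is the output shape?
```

Input: (3, 32, 96, 96) -> Output: (3, 32, 92, 92)

Answer: (3, 32, 92, 92)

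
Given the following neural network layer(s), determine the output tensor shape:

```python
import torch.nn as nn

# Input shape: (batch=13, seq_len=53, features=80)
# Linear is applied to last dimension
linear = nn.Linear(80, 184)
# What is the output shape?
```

Input: (13, 53, 80) -> Output: (13, 53, 184)

Answer: (13, 53, 184)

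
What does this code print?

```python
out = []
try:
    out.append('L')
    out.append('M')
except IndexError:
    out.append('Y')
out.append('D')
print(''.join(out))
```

Execution trace: 'L' (try body) → 'M' (try body, no exception) → 'D' (after the try/except). Output: LMD

Answer: LMD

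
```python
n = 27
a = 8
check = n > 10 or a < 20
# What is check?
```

Trace:
`n = 27` → n = 27
`a = 8` → a = 8
`check = n > 10 or a < 20` → check = True
So check = True

Answer: True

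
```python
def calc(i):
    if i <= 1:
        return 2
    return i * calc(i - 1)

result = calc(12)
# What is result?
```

calc(12) = 12 * 11 * 10 * 9 * 8 * 7 * 6 * 5 * 4 * 3 * 2 * 2 = 958003200

Answer: 958003200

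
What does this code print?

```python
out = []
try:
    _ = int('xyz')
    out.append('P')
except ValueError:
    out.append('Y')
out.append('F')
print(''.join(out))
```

Execution trace: 'Y' (except ValueError) → 'F' (after the try/except). Output: YF

Answer: YF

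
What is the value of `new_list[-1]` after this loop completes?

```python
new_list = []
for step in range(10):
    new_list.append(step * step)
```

Last element of squares 0 to 9
`new_list` takes the values: [] → [0] → [0, 1] → [0, 1, 4] → [0, 1, 4, 9] → [0, 1, 4, 9, 16] → [0, 1, 4, 9, 16, 25] → [0, 1, 4, 9, 16, 25, 36] → [0, 1, 4, 9, 16, 25, 36, 49] → [0, 1, 4, 9, 16, 25, 36, 49, 64] → [0, 1, 4, 9, 16, 25, 36, 49, 64, 81]
So `new_list[-1]` = 81

Answer: 81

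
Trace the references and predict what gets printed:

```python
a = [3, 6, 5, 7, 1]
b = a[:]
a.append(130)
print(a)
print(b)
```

Key concept: slice [:] creates copy.
Step by step:
`a = [3, 6, 5, 7, 1]` → a = [3, 6, 5, 7, 1]
`b = a[:]` → b = [3, 6, 5, 7, 1]
`a.append(130)` → a = [3, 6, 5, 7, 1, 130]
`print(a)` → prints [3, 6, 5, 7, 1, 130]
`print(b)` → prints [3, 6, 5, 7, 1]

Answer:
[3, 6, 5, 7, 1, 130]
[3, 6, 5, 7, 1]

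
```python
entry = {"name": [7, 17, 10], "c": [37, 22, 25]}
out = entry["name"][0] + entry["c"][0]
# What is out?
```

Trace:
`entry = {"name": [7, 17, 10], "c": [37, 22, 25]}` → entry = {'name': [7, 17, 10], 'c': [37, 22, 25]}
`out = entry["name"][0] + entry["c"][0]` → out = 44
So out = 44

Answer: 44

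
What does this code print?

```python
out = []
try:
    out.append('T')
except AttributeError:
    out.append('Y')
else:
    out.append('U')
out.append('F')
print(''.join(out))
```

Execution trace: 'T' (try body, no exception) → 'U' (else) → 'F' (after the try/except). Output: TUF

Answer: TUF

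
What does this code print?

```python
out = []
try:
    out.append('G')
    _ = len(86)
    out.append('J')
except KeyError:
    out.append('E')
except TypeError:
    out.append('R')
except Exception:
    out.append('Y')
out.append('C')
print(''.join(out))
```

Execution trace: 'G' (try body) → 'R' (except TypeError) → 'C' (after the try/except). Output: GRC

Answer: GRC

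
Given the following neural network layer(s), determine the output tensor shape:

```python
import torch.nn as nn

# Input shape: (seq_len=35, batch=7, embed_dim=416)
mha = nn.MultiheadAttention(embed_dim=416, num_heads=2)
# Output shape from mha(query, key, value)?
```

Input: (35, 7, 416) -> Output: (35, 7, 416)

Answer: (35, 7, 416)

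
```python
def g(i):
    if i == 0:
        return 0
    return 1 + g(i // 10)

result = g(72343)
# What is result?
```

Count of digits of 72343: 5

Answer: 5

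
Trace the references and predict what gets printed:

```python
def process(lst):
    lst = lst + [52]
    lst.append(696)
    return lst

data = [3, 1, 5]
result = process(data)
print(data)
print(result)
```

Key concept: rebinding parameter vs mutation.
Step by step:
`data = [3, 1, 5]` → data = [3, 1, 5]
`result = process(data)` → result = [3, 1, 5, 52, 696]
`print(data)` → prints [3, 1, 5]
`print(result)` → prints [3, 1, 5, 52, 696]

Answer:
[3, 1, 5]
[3, 1, 5, 52, 696]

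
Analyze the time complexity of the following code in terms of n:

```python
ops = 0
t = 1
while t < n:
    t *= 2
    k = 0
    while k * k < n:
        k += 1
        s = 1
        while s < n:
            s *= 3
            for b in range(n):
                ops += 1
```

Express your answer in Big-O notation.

Each loop level contributes: log n × √n × log n × n. Multiplying the contributions gives O(n√n log² n).

Answer: O(n√n log² n)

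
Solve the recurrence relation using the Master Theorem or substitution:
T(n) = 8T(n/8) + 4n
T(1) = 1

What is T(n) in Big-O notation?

By Master Theorem: a=8, b=8, f(n)=4n. Since log_8(8) = 1 and f(n) = Θ(n^1), Case 2 applies. T(n) = O(n log n).

Answer: O(n log n)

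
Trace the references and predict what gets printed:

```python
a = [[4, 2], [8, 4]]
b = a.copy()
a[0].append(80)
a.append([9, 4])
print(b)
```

Key concept: shallow copy with nested lists.
Step by step:
`a = [[4, 2], [8, 4]]` → a = [[4, 2], [8, 4]]
`b = a.copy()` → b = [[4, 2], [8, 4]]
`a[0].append(80)` → a = [[4, 2, 80], [8, 4]]; b = [[4, 2, 80], [8, 4]]
`a.append([9, 4])` → a = [[4, 2, 80], [8, 4], [9, 4]]
`print(b)` → prints [[4, 2, 80], [8, 4]]

Answer: [[4, 2, 80], [8, 4]]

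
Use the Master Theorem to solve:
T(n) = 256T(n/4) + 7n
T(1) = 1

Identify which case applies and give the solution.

a=256, b=4, f(n)=7n. log_4(256) = 4. Since c=1 < 4, Case 1 applies: T(n) = Θ(n^log_b(a)) = O(n^4).

Answer: O(n^4) - Case 1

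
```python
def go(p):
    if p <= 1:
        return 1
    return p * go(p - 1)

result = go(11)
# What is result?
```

go(11) = 11 * 10 * 9 * 8 * 7 * 6 * 5 * 4 * 3 * 2 * 1 = 39916800

Answer: 39916800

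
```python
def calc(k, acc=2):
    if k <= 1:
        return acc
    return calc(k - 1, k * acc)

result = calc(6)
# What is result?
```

Accumulator trace (n, acc): (6, 2) -> (5, 12) -> (4, 60) -> (3, 240) -> (2, 720) -> (1, 1440) -> return 1440

Answer: 1440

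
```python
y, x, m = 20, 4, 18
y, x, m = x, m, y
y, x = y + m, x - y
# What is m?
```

Trace:
`y, x, m = 20, 4, 18` → y = 20; x = 4; m = 18
`y, x, m = x, m, y` → y = 4; x = 18; m = 20
`y, x = y + m, x - y` → y = 24; x = 14
So m = 20

Answer: 20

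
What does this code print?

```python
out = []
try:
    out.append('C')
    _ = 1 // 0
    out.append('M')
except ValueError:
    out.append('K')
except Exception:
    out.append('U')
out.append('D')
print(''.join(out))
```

Execution trace: 'C' (try body) → 'U' (except Exception) → 'D' (after the try/except). Output: CUD

Answer: CUD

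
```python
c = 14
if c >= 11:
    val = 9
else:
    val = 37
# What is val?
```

Trace:
`c = 14` → c = 14
`if c >= 11: ...` → c >= 11 is True → val = 9
So val = 9

Answer: 9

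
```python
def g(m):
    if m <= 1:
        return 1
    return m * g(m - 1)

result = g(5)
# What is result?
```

g(5) = 5 * 4 * 3 * 2 * 1 = 120

Answer: 120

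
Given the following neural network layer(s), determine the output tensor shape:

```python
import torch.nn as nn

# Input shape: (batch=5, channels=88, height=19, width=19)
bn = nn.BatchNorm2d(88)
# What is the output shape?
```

Input: (5, 88, 19, 19) -> Output: (5, 88, 19, 19)

Answer: (5, 88, 19, 19)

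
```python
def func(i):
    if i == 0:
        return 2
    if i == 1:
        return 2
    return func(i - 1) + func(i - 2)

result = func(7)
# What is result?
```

Build up from base cases: func(0)=2, func(1)=2, func(2)=4, func(3)=6, func(4)=10, func(5)=16, func(6)=26, ..., func(7)=42

Answer: 42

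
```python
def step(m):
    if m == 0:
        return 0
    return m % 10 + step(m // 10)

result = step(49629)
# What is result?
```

Sum of digits of 49629: 9 + 2 + 6 + 9 + 4 = 30

Answer: 30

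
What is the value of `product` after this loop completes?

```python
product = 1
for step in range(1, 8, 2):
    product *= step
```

Product of 1, 3, 5, ... up to 7
`product` takes the values: 1 → 3 → 15 → 105

Answer: 105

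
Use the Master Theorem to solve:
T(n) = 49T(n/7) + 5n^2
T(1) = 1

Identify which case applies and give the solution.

a=49, b=7, f(n)=5n^2. log_7(49) = 2. Since c=2 = 2, Case 2 applies: T(n) = Θ(n^log_b(a) · log n) = O(n^2 log n).

Answer: O(n^2 log n) - Case 2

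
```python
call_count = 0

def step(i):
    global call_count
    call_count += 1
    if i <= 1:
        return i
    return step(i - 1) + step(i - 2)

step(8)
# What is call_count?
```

Calls(i) = 1 + Calls(i-1) + Calls(i-2); Calls(0)=Calls(1)=1. For i=8 this gives 67.

Answer: 67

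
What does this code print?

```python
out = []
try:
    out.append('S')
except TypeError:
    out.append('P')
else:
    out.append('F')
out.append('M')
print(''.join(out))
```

Execution trace: 'S' (try body, no exception) → 'F' (else) → 'M' (after the try/except). Output: SFM

Answer: SFM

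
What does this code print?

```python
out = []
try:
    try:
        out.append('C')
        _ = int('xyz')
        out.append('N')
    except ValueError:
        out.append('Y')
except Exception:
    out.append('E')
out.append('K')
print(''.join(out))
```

Execution trace: 'C' (inner try body) → 'Y' (inner except ValueError) → 'K' (after the try/except). Output: CYK

Answer: CYK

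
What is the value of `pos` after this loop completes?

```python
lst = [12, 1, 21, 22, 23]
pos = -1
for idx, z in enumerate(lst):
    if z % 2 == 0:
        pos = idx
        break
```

First even number index in [12, 1, 21, 22, 23]
`pos` takes the values: -1 → 0

Answer: 0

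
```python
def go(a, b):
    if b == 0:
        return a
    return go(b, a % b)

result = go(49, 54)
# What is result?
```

go(49, 54) -> go(54, 49) -> go(49, 5) -> go(5, 4) -> go(4, 1) -> go(1, 0) -> 1

Answer: 1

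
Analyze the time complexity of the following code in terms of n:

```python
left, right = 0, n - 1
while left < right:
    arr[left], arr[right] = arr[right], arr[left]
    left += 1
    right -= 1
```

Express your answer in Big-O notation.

This is In-place array reversal. Time complexity: O(n).

Answer: O(n)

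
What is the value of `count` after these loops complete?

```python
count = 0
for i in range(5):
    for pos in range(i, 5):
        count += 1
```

Upper triangle: 5 + 4 + ... + 1
`count` takes the values: 0 → 1 → 2 → 3 → 4 → 5 → 6 → 7 → 8 → 9 → 10 → 11 → 12 → 13 → 14 → 15

Answer: 15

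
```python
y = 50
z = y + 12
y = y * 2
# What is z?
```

Trace:
`y = 50` → y = 50
`z = y + 12` → z = 62
`y = y * 2` → y = 100
So z = 62

Answer: 62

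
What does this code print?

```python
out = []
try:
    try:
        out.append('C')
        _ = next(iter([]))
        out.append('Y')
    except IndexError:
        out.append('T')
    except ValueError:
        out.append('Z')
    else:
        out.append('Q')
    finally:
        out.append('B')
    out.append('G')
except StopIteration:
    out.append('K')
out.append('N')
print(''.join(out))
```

Execution trace: 'C' (inner try body) → 'B' (inner finally) → 'K' (except StopIteration) → 'N' (after the try/except). Output: CBKN

Answer: CBKN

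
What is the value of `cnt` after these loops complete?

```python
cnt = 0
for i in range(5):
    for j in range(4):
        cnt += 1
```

5 * 4 = 20
`cnt` takes the values: 0 → 1 → 2 → 3 → 4 → 5 → 6 → 7 → 8 → 9 → 10 → 11 → 12 → 13 → 14 → 15 → 16 → 17 → 18 → 19 → 20

Answer: 20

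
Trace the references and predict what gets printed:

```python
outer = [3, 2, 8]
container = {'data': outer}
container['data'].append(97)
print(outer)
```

Key concept: dict holds reference to list.
Step by step:
`outer = [3, 2, 8]` → outer = [3, 2, 8]
`container = {'data': outer}` → container = {'data': [3, 2, 8]}
`container['data'].append(97)` → outer = [3, 2, 8, 97]; container = {'data': [3, 2, 8, 97]}
`print(outer)` → prints [3, 2, 8, 97]

Answer: [3, 2, 8, 97]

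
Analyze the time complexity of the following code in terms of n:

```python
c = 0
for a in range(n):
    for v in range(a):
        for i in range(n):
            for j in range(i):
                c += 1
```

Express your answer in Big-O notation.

Each loop level contributes: n × n × n × n. Multiplying the contributions gives O(n^4).

Answer: O(n^4)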